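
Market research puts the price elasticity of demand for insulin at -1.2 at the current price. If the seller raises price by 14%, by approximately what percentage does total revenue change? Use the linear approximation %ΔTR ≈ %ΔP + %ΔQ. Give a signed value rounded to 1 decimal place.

%ΔQ ≈ Ed × %ΔP = (-1.2) × (+14%) = -16.8000%
%ΔTR ≈ %ΔP + %ΔQ = (+14%) + (-16.8000%) = -2.8000%

-2.8%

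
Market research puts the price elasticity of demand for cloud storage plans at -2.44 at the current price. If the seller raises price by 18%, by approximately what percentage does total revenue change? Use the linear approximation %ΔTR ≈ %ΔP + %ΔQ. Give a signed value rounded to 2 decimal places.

%ΔQ ≈ Ed × %ΔP = (-2.44) × (+18%) = -43.9200%
%ΔTR ≈ %ΔP + %ΔQ = (+18%) + (-43.9200%) = -25.9200%

-25.92%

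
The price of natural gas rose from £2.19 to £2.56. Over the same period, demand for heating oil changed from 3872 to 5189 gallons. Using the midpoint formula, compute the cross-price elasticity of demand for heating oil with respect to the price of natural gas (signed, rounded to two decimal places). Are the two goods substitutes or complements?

1.87; substitutes

%ΔQ_{heating oil} = (5189 − 3872)/avg = 1317/4530.5 = 0.290696…
%ΔP_{natural gas} = (2.56 − 2.19)/avg = 0.37/2.375 = 0.155789…
E_cross = (1317/4530.5) / (0.37/2.375) = 1.8659…
E_cross > 0 ⇒ the goods are substitutes.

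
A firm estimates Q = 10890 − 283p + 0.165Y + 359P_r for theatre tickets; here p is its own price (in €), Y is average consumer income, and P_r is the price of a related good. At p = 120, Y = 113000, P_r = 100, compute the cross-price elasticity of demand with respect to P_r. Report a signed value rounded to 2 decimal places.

1.14

At the given values, Q = 10890 − 283(120) + 0.165(113000) + 359(100) = 31475.
∂Q/∂P_r = 359.
E = (359) × (100/31475) = 1.1405…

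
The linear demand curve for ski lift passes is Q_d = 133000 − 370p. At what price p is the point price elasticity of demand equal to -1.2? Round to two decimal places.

Ed = −370p/(133000 − 370p). Set this equal to -1.2:
370p = 1.2·(133000 − 370p) ⇒ 370p(1 + 1.2) = 1.2·133000
p = 1.2·133000 / (370·2.2) = 196.0687…

196.07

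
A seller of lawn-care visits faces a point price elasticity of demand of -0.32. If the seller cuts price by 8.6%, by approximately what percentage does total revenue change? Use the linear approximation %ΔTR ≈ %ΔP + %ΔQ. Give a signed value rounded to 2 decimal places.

-5.85%

%ΔQ ≈ Ed × %ΔP = (-0.32) × (-8.6%) = +2.7520%
%ΔTR ≈ %ΔP + %ΔQ = (-8.6%) + (+2.7520%) = -5.8480%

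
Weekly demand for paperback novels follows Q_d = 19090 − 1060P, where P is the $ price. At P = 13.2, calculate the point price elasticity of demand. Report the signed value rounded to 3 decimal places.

dQ_d/dP = −1060. At P = 13.2, Q_d = 19090 − 1060(13.2) = 5098.
Ed = (dQ_d/dP)·(P/Q_d) = −1060 × (13.2/5098) = -2.74460…

-2.745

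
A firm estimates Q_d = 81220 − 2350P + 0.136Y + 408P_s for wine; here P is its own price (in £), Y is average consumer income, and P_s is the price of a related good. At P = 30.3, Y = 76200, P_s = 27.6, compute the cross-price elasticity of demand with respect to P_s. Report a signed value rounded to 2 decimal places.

0.36

At the given values, Q_d = 81220 − 2350(30.3) + 0.136(76200) + 408(27.6) = 31639.
∂Q_d/∂P_s = 408.
E = (408) × (27.6/31639) = 0.3559…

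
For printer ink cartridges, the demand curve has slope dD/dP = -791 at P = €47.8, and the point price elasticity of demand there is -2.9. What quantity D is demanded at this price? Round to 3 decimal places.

13037.862

Ed = (dD/dP)·(P/D) ⇒ D = (dD/dP)·P/Ed = (-791)·47.8/(-2.9) = 13037.86206…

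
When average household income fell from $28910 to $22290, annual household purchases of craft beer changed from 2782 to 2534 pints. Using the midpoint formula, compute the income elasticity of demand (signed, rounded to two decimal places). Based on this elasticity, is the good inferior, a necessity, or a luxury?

0.36; necessity

%ΔQ = (2534 − 2782)/[( 2782 + 2534)/2] = -248/2658 = -0.093303…
%ΔIncome = (22290 − 28910)/[( 28910 + 22290)/2] = -6620/25600 = -0.258593…
E_income = (-248/2658) / (-6620/25600) = 0.3608…
0 < E_income < 1 ⇒ normal good, necessity.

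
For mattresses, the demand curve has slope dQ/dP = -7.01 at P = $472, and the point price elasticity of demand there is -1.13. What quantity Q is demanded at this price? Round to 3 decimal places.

2928.071

Ed = (dQ/dP)·(P/Q) ⇒ Q = (dQ/dP)·P/Ed = (-7.01)·472/(-1.13) = 2928.07079…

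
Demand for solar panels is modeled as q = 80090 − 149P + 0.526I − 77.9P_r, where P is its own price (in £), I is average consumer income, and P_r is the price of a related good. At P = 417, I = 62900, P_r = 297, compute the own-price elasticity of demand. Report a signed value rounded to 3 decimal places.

At the given values, q = 80090 − 149(417) + 0.526(62900) − 77.9(297) = 27906.1.
∂q/∂P = −149.
E = (-149) × (417/27906.1) = -2.22650…

-2.227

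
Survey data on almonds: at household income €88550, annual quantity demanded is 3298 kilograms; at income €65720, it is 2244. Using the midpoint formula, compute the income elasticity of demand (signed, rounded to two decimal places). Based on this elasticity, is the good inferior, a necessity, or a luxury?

1.29; luxury

%ΔQ = (2244 − 3298)/[( 3298 + 2244)/2] = -1054/2771 = -0.380368…
%ΔIncome = (65720 − 88550)/[( 88550 + 65720)/2] = -22830/77135 = -0.295974…
E_income = (-1054/2771) / (-22830/77135) = 1.2851…
E_income > 1 ⇒ normal good, luxury.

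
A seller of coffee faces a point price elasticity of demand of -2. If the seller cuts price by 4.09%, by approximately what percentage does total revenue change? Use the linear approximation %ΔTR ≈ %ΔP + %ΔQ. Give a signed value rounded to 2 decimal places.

%ΔQ ≈ Ed × %ΔP = (-2) × (-4.09%) = +8.1800%
%ΔTR ≈ %ΔP + %ΔQ = (-4.09%) + (+8.1800%) = +4.0900%

+4.09%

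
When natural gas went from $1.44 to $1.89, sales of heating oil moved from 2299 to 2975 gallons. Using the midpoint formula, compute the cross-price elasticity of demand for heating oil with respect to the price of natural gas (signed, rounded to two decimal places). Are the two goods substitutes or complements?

0.95; substitutes

%ΔQ_{heating oil} = (2975 − 2299)/avg = 676/2637 = 0.256351…
%ΔP_{natural gas} = (1.89 − 1.44)/avg = 0.45/1.665 = 0.270270…
E_cross = (676/2637) / (0.45/1.665) = 0.9485…
E_cross > 0 ⇒ the goods are substitutes.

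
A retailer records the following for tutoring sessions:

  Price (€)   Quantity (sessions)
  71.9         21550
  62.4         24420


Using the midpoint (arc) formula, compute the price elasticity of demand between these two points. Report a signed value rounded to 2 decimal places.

%ΔQ = (24420 − 21550) / [(21550 + 24420)/2] = 2870/22985 = 0.124864…
%ΔP = (62.4 − 71.9) / [(71.9 + 62.4)/2] = -9.5/67.15 = -0.141474…
Arc Ed = %ΔQ / %ΔP = (2870/22985) / (-9.5/67.15) = -0.8825…

-0.88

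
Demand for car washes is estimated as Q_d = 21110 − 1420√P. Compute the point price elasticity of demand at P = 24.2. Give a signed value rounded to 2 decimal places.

-0.25

dQ_d/dP = −1420/(2√P) = -144.328. At P = 24.2, Q_d = 14124.5.
Ed = (dQ_d/dP)·(P/Q_d) = (-144.328) × (24.2/14124.5) = -0.2472…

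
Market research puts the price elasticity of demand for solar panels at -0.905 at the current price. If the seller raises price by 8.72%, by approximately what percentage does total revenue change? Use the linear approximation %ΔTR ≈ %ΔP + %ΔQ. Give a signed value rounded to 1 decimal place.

%ΔQ ≈ Ed × %ΔP = (-0.905) × (+8.72%) = -7.8916%
%ΔTR ≈ %ΔP + %ΔQ = (+8.72%) + (-7.8916%) = +0.8284%

+0.8%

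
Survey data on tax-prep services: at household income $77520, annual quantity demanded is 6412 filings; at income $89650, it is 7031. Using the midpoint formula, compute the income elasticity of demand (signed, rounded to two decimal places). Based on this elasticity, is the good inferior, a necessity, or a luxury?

%ΔQ = (7031 − 6412)/[( 6412 + 7031)/2] = 619/6721.5 = 0.092092…
%ΔIncome = (89650 − 77520)/[( 77520 + 89650)/2] = 12130/83585 = 0.145121…
E_income = (619/6721.5) / (12130/83585) = 0.6345…
0 < E_income < 1 ⇒ normal good, necessity.

0.63; necessity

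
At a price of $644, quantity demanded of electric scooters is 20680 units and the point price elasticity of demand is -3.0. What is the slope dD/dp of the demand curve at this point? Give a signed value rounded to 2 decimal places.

-96.34

Ed = (dD/dp)·(p/D) ⇒ dD/dp = Ed·D/p = (-3.0)·20680/644 = -96.3354…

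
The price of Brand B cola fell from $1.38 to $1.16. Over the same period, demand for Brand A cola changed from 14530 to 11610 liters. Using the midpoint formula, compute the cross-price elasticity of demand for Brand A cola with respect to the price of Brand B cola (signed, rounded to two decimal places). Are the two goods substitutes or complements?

1.29; substitutes

%ΔQ_{Brand A cola} = (11610 − 14530)/avg = -2920/13070 = -0.223412…
%ΔP_{Brand B cola} = (1.16 − 1.38)/avg = -0.22/1.27 = -0.173228…
E_cross = (-2920/13070) / (-0.22/1.27) = 1.2896…
E_cross > 0 ⇒ the goods are substitutes.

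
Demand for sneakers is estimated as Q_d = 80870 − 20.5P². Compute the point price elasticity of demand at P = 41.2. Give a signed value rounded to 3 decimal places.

dQ_d/dP = −2·20.5·P = -1689.2. At P = 41.2, Q_d = 46072.48.
Ed = (dQ_d/dP)·(P/Q_d) = (-1689.2) × (41.2/46072.48) = -1.51055…

-1.511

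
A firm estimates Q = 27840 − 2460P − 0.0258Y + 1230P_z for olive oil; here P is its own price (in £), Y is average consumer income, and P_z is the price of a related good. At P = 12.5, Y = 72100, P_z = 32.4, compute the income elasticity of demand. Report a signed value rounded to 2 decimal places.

At the given values, Q = 27840 − 2460(12.5) − 0.0258(72100) + 1230(32.4) = 35081.82.
∂Q/∂Y = -0.0258.
E = (-0.0258) × (72100/35081.82) = -0.0530…

-0.05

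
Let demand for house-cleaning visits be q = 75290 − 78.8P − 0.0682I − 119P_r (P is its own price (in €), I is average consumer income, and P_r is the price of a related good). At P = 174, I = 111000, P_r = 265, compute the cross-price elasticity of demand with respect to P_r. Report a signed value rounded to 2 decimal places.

At the given values, q = 75290 − 78.8(174) − 0.0682(111000) − 119(265) = 22473.6.
∂q/∂P_r = -119.
E = (-119) × (265/22473.6) = -1.4032…

-1.40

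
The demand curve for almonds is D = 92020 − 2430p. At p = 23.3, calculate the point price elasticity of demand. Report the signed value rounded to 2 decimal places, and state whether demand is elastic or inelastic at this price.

-1.60; elastic

dD/dp = −2430. At p = 23.3, D = 92020 − 2430(23.3) = 35401.
Ed = (dD/dp)·(p/D) = −2430 × (23.3/35401) = -1.5993…
|Ed| = 1.60 > 1, so demand is elastic.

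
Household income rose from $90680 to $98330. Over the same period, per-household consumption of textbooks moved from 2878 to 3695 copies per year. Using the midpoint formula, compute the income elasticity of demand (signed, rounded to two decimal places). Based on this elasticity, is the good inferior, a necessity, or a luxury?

%ΔQ = (3695 − 2878)/[( 2878 + 3695)/2] = 817/3286.5 = 0.248592…
%ΔIncome = (98330 − 90680)/[( 90680 + 98330)/2] = 7650/94505 = 0.080948…
E_income = (817/3286.5) / (7650/94505) = 3.0710…
E_income > 1 ⇒ normal good, luxury.

3.07; luxury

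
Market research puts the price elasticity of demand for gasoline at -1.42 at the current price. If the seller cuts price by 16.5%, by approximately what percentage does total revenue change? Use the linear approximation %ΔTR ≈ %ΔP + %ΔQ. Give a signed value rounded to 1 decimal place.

%ΔQ ≈ Ed × %ΔP = (-1.42) × (-16.5%) = +23.4300%
%ΔTR ≈ %ΔP + %ΔQ = (-16.5%) + (+23.4300%) = +6.9300%

+6.9%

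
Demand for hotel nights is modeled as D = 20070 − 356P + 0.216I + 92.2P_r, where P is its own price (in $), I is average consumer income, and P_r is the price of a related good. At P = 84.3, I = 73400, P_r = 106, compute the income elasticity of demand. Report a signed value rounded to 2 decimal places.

1.01

At the given values, D = 20070 − 356(84.3) + 0.216(73400) + 92.2(106) = 15686.8.
∂D/∂I = 0.216.
E = (0.216) × (73400/15686.8) = 1.0106…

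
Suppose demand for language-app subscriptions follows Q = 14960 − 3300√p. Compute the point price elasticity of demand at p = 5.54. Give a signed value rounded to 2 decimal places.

-0.54

dQ/dp = −3300/(2√p) = -701.018. At p = 5.54, Q = 7192.72.
Ed = (dQ/dp)·(p/Q) = (-701.018) × (5.54/7192.72) = -0.5399…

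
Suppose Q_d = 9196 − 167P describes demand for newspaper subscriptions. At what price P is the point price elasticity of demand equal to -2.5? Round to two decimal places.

Ed = −167P/(9196 − 167P). Set this equal to -2.5:
167P = 2.5·(9196 − 167P) ⇒ 167P(1 + 2.5) = 2.5·9196
P = 2.5·9196 / (167·3.5) = 39.3327…

39.33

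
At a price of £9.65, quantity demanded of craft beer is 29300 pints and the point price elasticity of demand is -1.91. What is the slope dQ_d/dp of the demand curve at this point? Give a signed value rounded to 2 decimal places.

Ed = (dQ_d/dp)·(p/Q_d) ⇒ dQ_d/dp = Ed·Q_d/p = (-1.91)·29300/9.65 = -5799.2746…

-5799.27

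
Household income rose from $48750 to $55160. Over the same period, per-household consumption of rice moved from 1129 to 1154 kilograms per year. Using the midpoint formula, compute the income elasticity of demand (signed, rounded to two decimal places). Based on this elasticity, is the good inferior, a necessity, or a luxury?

0.18; necessity

%ΔQ = (1154 − 1129)/[( 1129 + 1154)/2] = 25/1141.5 = 0.021901…
%ΔIncome = (55160 − 48750)/[( 48750 + 55160)/2] = 6410/51955 = 0.123375…
E_income = (25/1141.5) / (6410/51955) = 0.1775…
0 < E_income < 1 ⇒ normal good, necessity.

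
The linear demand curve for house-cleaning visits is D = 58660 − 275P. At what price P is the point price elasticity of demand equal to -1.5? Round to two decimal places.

127.99

Ed = −275P/(58660 − 275P). Set this equal to -1.5:
275P = 1.5·(58660 − 275P) ⇒ 275P(1 + 1.5) = 1.5·58660
P = 1.5·58660 / (275·2.5) = 127.9854…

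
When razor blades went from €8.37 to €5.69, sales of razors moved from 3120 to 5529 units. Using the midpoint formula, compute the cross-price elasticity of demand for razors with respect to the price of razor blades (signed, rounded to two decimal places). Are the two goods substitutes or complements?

-1.46; complements

%ΔQ_{razors} = (5529 − 3120)/avg = 2409/4324.5 = 0.557058…
%ΔP_{razor blades} = (5.69 − 8.37)/avg = -2.68/7.03 = -0.381223…
E_cross = (2409/4324.5) / (-2.68/7.03) = -1.4612…
E_cross < 0 ⇒ the goods are complements.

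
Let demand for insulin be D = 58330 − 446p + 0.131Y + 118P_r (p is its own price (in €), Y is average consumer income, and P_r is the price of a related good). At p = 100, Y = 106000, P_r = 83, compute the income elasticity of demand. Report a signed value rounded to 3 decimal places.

0.371

At the given values, D = 58330 − 446(100) + 0.131(106000) + 118(83) = 37410.
∂D/∂Y = 0.131.
E = (0.131) × (106000/37410) = 0.37118…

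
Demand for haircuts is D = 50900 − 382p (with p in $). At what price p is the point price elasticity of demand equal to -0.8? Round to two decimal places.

Ed = −382p/(50900 − 382p). Set this equal to -0.8:
382p = 0.8·(50900 − 382p) ⇒ 382p(1 + 0.8) = 0.8·50900
p = 0.8·50900 / (382·1.8) = 59.2204…

59.22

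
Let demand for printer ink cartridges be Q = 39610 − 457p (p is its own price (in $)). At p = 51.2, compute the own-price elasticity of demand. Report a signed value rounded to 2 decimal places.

-1.44

At the given values, Q = 39610 − 457(51.2) = 16211.6.
∂Q/∂p = −457.
E = (-457) × (51.2/16211.6) = -1.4433…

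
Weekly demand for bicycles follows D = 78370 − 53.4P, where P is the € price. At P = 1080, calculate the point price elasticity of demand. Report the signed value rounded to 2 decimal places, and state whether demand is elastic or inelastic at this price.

dD/dP = −53.4. At P = 1080, D = 78370 − 53.4(1080) = 20698.
Ed = (dD/dP)·(P/D) = −53.4 × (1080/20698) = -2.7863…
|Ed| = 2.79 > 1, so demand is elastic.

-2.79; elastic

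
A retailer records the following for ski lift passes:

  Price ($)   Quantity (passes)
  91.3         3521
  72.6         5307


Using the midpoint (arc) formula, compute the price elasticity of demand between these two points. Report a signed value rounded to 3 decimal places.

%ΔQ = (5307 − 3521) / [(3521 + 5307)/2] = 1786/4414 = 0.404621…
%ΔP = (72.6 − 91.3) / [(91.3 + 72.6)/2] = -18.7/81.95 = -0.228187…
Arc Ed = %ΔQ / %ΔP = (1786/4414) / (-18.7/81.95) = -1.77319…

-1.773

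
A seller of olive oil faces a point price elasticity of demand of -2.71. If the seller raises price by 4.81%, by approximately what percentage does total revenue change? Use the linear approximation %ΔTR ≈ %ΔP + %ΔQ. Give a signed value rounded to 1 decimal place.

%ΔQ ≈ Ed × %ΔP = (-2.71) × (+4.81%) = -13.0351%
%ΔTR ≈ %ΔP + %ΔQ = (+4.81%) + (-13.0351%) = -8.2251%

-8.2%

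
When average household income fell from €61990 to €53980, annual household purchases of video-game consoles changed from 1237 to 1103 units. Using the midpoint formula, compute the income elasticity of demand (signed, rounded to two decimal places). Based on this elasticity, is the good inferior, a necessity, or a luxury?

0.83; necessity

%ΔQ = (1103 − 1237)/[( 1237 + 1103)/2] = -134/1170 = -0.114529…
%ΔIncome = (53980 − 61990)/[( 61990 + 53980)/2] = -8010/57985 = -0.138139…
E_income = (-134/1170) / (-8010/57985) = 0.8290…
0 < E_income < 1 ⇒ normal good, necessity.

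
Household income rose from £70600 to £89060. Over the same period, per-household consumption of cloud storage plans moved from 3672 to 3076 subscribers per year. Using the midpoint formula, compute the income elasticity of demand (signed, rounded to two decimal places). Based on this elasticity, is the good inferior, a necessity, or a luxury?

-0.76; inferior

%ΔQ = (3076 − 3672)/[( 3672 + 3076)/2] = -596/3374 = -0.176644…
%ΔIncome = (89060 − 70600)/[( 70600 + 89060)/2] = 18460/79830 = 0.231241…
E_income = (-596/3374) / (18460/79830) = -0.7638…
E_income < 0 ⇒ inferior good.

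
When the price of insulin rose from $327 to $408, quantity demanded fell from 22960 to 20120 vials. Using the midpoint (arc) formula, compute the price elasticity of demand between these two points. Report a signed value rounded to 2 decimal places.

-0.60

%ΔQ = (20120 − 22960) / [(22960 + 20120)/2] = -2840/21540 = -0.131847…
%ΔP = (408 − 327) / [(327 + 408)/2] = 81/367.5 = 0.220408…
Arc Ed = %ΔQ / %ΔP = (-2840/21540) / (81/367.5) = -0.5981…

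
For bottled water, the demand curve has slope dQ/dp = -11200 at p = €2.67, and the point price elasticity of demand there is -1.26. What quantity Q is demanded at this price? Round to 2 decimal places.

23733.33

Ed = (dQ/dp)·(p/Q) ⇒ Q = (dQ/dp)·p/Ed = (-11200)·2.67/(-1.26) = 23733.3333…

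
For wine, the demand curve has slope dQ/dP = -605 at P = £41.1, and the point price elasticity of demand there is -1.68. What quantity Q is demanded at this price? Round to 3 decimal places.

Ed = (dQ/dP)·(P/Q) ⇒ Q = (dQ/dP)·P/Ed = (-605)·41.1/(-1.68) = 14800.89285…

14800.893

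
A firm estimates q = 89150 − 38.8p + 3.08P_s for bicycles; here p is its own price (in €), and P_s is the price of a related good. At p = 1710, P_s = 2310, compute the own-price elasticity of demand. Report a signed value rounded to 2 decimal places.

At the given values, q = 89150 − 38.8(1710) + 3.08(2310) = 29916.8.
∂q/∂p = −38.8.
E = (-38.8) × (1710/29916.8) = -2.2177…

-2.22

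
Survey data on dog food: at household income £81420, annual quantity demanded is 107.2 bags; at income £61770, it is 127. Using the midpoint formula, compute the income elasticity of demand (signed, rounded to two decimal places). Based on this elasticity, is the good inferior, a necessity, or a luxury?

%ΔQ = (127 − 107.2)/[( 107.2 + 127)/2] = 19.8/117.1 = 0.169086…
%ΔIncome = (61770 − 81420)/[( 81420 + 61770)/2] = -19650/71595 = -0.274460…
E_income = (19.8/117.1) / (-19650/71595) = -0.6160…
E_income < 0 ⇒ inferior good.

-0.62; inferior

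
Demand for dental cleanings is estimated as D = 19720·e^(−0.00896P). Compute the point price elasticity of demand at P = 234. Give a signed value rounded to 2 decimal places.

-2.10

dD/dP = −0.00896·D = -21.7098. At P = 234, D = 2422.97.
Ed = (dD/dP)·(P/D) = (-21.7098) × (234/2422.97) = -2.0966…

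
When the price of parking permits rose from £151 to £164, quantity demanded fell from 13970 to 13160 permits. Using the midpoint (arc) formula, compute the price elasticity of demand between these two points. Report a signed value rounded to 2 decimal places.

%ΔQ = (13160 − 13970) / [(13970 + 13160)/2] = -810/13565 = -0.059712…
%ΔP = (164 − 151) / [(151 + 164)/2] = 13/157.5 = 0.082539…
Arc Ed = %ΔQ / %ΔP = (-810/13565) / (13/157.5) = -0.7234…

-0.72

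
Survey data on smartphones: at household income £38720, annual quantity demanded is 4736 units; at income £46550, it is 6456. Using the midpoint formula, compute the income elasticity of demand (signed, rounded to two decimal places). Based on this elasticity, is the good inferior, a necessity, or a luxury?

%ΔQ = (6456 − 4736)/[( 4736 + 6456)/2] = 1720/5596 = 0.307362…
%ΔIncome = (46550 − 38720)/[( 38720 + 46550)/2] = 7830/42635 = 0.183651…
E_income = (1720/5596) / (7830/42635) = 1.6736…
E_income > 1 ⇒ normal good, luxury.

1.67; luxury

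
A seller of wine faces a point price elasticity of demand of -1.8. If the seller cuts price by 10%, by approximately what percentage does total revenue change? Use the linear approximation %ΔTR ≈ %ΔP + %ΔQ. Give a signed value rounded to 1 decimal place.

+8.0%

%ΔQ ≈ Ed × %ΔP = (-1.8) × (-10%) = +18.0000%
%ΔTR ≈ %ΔP + %ΔQ = (-10%) + (+18.0000%) = +8.0000%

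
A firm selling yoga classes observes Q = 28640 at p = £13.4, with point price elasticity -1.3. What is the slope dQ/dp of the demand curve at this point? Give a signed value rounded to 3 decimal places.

-2778.507

Ed = (dQ/dp)·(p/Q) ⇒ dQ/dp = Ed·Q/p = (-1.3)·28640/13.4 = -2778.50746…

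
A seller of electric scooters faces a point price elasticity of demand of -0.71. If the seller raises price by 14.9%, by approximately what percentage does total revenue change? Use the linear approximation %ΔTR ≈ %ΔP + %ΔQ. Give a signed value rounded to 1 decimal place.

%ΔQ ≈ Ed × %ΔP = (-0.71) × (+14.9%) = -10.5790%
%ΔTR ≈ %ΔP + %ΔQ = (+14.9%) + (-10.5790%) = +4.3210%

+4.3%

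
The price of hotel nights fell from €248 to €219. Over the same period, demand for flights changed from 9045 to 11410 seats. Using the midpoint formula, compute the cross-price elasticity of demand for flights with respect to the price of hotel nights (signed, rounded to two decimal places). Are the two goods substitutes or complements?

-1.86; complements

%ΔQ_{flights} = (11410 − 9045)/avg = 2365/10227.5 = 0.231239…
%ΔP_{hotel nights} = (219 − 248)/avg = -29/233.5 = -0.124197…
E_cross = (2365/10227.5) / (-29/233.5) = -1.8618…
E_cross < 0 ⇒ the goods are complements.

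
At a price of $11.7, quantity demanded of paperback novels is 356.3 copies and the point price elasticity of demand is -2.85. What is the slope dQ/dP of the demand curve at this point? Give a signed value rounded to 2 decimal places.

Ed = (dQ/dP)·(P/Q) ⇒ dQ/dP = Ed·Q/P = (-2.85)·356.3/11.7 = -86.7910…

-86.79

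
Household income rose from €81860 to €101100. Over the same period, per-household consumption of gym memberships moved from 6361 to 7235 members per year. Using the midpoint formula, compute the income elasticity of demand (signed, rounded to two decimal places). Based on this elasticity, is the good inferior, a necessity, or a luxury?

%ΔQ = (7235 − 6361)/[( 6361 + 7235)/2] = 874/6798 = 0.128567…
%ΔIncome = (101100 − 81860)/[( 81860 + 101100)/2] = 19240/91480 = 0.210319…
E_income = (874/6798) / (19240/91480) = 0.6112…
0 < E_income < 1 ⇒ normal good, necessity.

0.61; necessity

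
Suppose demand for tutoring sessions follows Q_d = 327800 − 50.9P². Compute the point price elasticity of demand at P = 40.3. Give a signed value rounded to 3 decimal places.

dQ_d/dP = −2·50.9·P = -4102.54. At P = 40.3, Q_d = 245133.819.
Ed = (dQ_d/dP)·(P/Q_d) = (-4102.54) × (40.3/245133.819) = -0.67445…

-0.674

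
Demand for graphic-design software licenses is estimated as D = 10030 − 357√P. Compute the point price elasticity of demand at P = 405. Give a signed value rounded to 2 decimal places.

-1.26

dD/dP = −357/(2√P) = -8.86974. At P = 405, D = 2845.51.
Ed = (dD/dP)·(P/D) = (-8.86974) × (405/2845.51) = -1.2624…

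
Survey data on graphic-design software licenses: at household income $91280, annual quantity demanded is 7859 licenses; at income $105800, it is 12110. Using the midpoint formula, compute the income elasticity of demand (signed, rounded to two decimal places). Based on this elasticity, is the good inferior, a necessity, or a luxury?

%ΔQ = (12110 − 7859)/[( 7859 + 12110)/2] = 4251/9984.5 = 0.425759…
%ΔIncome = (105800 − 91280)/[( 91280 + 105800)/2] = 14520/98540 = 0.147351…
E_income = (4251/9984.5) / (14520/98540) = 2.8894…
E_income > 1 ⇒ normal good, luxury.

2.89; luxury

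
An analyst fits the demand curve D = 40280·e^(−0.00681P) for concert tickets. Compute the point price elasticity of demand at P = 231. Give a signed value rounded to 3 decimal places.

-1.573

dD/dP = −0.00681·D = -56.891. At P = 231, D = 8354.04.
Ed = (dD/dP)·(P/D) = (-56.891) × (231/8354.04) = -1.57311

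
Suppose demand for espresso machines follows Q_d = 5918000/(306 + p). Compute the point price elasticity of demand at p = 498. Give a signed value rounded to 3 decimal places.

-0.619

dQ_d/dp = −5918000/(306 + p)² = -9.1551. At p = 498, Q_d = 7360.7.
Ed = (dQ_d/dp)·(p/Q_d) = (-9.1551) × (498/7360.7) = -0.61940…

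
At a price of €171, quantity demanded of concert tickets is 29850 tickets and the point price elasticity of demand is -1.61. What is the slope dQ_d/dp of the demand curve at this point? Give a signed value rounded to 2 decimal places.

Ed = (dQ_d/dp)·(p/Q_d) ⇒ dQ_d/dp = Ed·Q_d/p = (-1.61)·29850/171 = -281.0438…

-281.04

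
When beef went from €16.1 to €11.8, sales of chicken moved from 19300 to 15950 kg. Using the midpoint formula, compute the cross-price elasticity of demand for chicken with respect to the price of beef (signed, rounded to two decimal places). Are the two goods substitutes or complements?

0.62; substitutes

%ΔQ_{chicken} = (15950 − 19300)/avg = -3350/17625 = -0.190070…
%ΔP_{beef} = (11.8 − 16.1)/avg = -4.3/13.95 = -0.308243…
E_cross = (-3350/17625) / (-4.3/13.95) = 0.6166…
E_cross > 0 ⇒ the goods are substitutes.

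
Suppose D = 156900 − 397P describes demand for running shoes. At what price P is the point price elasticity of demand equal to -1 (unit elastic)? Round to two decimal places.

197.61

Ed = −397P/(156900 − 397P). Set this equal to -1:
397P = 1·(156900 − 397P) ⇒ 397P(1 + 1) = 1·156900
P = 1·156900 / (397·2) = 197.6070…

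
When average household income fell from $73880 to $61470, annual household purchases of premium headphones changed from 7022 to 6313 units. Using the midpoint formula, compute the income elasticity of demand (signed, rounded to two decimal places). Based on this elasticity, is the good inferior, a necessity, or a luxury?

0.58; necessity

%ΔQ = (6313 − 7022)/[( 7022 + 6313)/2] = -709/6667.5 = -0.106336…
%ΔIncome = (61470 − 73880)/[( 73880 + 61470)/2] = -12410/67675 = -0.183376…
E_income = (-709/6667.5) / (-12410/67675) = 0.5798…
0 < E_income < 1 ⇒ normal good, necessity.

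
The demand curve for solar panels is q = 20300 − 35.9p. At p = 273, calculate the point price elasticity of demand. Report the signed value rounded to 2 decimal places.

-0.93

dq/dp = −35.9. At p = 273, q = 20300 − 35.9(273) = 10499.3.
Ed = (dq/dp)·(p/q) = −35.9 × (273/10499.3) = -0.9334…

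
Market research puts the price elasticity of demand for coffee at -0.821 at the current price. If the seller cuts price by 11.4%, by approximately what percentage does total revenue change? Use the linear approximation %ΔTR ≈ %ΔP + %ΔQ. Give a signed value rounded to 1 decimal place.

%ΔQ ≈ Ed × %ΔP = (-0.821) × (-11.4%) = +9.3594%
%ΔTR ≈ %ΔP + %ΔQ = (-11.4%) + (+9.3594%) = -2.0406%

-2.0%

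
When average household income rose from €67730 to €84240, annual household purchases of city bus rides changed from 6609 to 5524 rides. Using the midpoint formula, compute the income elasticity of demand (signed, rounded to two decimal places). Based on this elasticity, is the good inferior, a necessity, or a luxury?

-0.82; inferior

%ΔQ = (5524 − 6609)/[( 6609 + 5524)/2] = -1085/6066.5 = -0.178851…
%ΔIncome = (84240 − 67730)/[( 67730 + 84240)/2] = 16510/75985 = 0.217279…
E_income = (-1085/6066.5) / (16510/75985) = -0.8231…
E_income < 0 ⇒ inferior good.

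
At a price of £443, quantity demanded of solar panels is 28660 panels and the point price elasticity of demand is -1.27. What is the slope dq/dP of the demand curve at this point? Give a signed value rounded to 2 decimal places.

Ed = (dq/dP)·(P/q) ⇒ dq/dP = Ed·q/P = (-1.27)·28660/443 = -82.1629…

-82.16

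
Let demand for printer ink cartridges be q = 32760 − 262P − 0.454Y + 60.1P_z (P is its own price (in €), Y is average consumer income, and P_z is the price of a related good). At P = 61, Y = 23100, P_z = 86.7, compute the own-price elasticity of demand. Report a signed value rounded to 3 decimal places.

-1.390

At the given values, q = 32760 − 262(61) − 0.454(23100) + 60.1(86.7) = 11501.27.
∂q/∂P = −262.
E = (-262) × (61/11501.27) = -1.38958…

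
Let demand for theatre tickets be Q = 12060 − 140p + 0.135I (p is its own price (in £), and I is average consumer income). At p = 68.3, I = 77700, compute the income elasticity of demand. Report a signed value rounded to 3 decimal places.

0.808

At the given values, Q = 12060 − 140(68.3) + 0.135(77700) = 12987.5.
∂Q/∂I = 0.135.
E = (0.135) × (77700/12987.5) = 0.80766…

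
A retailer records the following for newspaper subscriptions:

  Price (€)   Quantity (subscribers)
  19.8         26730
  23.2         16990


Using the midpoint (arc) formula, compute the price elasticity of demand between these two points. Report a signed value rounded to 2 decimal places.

-2.82

%ΔQ = (16990 − 26730) / [(26730 + 16990)/2] = -9740/21860 = -0.445562…
%ΔP = (23.2 − 19.8) / [(19.8 + 23.2)/2] = 3.4/21.5 = 0.158139…
Arc Ed = %ΔQ / %ΔP = (-9740/21860) / (3.4/21.5) = -2.8175…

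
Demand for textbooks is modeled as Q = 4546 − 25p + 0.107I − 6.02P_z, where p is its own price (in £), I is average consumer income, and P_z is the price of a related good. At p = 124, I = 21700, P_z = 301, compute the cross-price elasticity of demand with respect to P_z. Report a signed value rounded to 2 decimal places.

-0.93

At the given values, Q = 4546 − 25(124) + 0.107(21700) − 6.02(301) = 1955.88.
∂Q/∂P_z = -6.02.
E = (-6.02) × (301/1955.88) = -0.9264…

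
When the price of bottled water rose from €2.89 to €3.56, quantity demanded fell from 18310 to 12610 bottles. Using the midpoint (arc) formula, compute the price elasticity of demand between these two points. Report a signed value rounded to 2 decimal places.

%ΔQ = (12610 − 18310) / [(18310 + 12610)/2] = -5700/15460 = -0.368693…
%ΔP = (3.56 − 2.89) / [(2.89 + 3.56)/2] = 0.67/3.225 = 0.207751…
Arc Ed = %ΔQ / %ΔP = (-5700/15460) / (0.67/3.225) = -1.7746…

-1.77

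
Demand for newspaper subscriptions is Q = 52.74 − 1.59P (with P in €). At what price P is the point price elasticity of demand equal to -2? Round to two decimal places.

22.11

Ed = −1.59P/(52.74 − 1.59P). Set this equal to -2:
1.59P = 2·(52.74 − 1.59P) ⇒ 1.59P(1 + 2) = 2·52.74
P = 2·52.74 / (1.59·3) = 22.1132…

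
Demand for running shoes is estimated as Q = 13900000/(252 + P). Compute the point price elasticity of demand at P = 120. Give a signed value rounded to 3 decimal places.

dQ/dP = −13900000/(252 + P)² = -100.445. At P = 120, Q = 37365.6.
Ed = (dQ/dP)·(P/Q) = (-100.445) × (120/37365.6) = -0.32258…

-0.323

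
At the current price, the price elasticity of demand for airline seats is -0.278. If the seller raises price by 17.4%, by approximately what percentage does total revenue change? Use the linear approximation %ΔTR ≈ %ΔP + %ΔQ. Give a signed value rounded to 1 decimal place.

%ΔQ ≈ Ed × %ΔP = (-0.278) × (+17.4%) = -4.8372%
%ΔTR ≈ %ΔP + %ΔQ = (+17.4%) + (-4.8372%) = +12.5628%

+12.6%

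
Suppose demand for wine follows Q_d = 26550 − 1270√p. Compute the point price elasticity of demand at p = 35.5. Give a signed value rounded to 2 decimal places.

-0.20

dQ_d/dp = −1270/(2√p) = -106.576. At p = 35.5, Q_d = 18983.1.
Ed = (dQ_d/dp)·(p/Q_d) = (-106.576) × (35.5/18983.1) = -0.1993…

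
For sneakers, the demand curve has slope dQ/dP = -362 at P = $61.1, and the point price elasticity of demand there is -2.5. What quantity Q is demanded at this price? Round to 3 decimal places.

Ed = (dQ/dP)·(P/Q) ⇒ Q = (dQ/dP)·P/Ed = (-362)·61.1/(-2.5) = 8847.28

8847.280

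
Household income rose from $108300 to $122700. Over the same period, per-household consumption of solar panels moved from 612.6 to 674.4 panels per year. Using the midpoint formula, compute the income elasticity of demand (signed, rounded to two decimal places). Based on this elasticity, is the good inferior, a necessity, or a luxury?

0.77; necessity

%ΔQ = (674.4 − 612.6)/[( 612.6 + 674.4)/2] = 61.8/643.5 = 0.096037…
%ΔIncome = (122700 − 108300)/[( 108300 + 122700)/2] = 14400/115500 = 0.124675…
E_income = (61.8/643.5) / (14400/115500) = 0.7702…
0 < E_income < 1 ⇒ normal good, necessity.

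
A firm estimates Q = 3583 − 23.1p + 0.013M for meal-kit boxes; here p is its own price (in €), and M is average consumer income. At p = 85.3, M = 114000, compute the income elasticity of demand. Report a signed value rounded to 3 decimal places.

0.479

At the given values, Q = 3583 − 23.1(85.3) + 0.013(114000) = 3094.57.
∂Q/∂M = 0.013.
E = (0.013) × (114000/3094.57) = 0.47890…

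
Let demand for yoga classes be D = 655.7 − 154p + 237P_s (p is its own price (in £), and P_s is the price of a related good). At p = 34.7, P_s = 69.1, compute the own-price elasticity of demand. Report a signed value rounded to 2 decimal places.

At the given values, D = 655.7 − 154(34.7) + 237(69.1) = 11688.6.
∂D/∂p = −154.
E = (-154) × (34.7/11688.6) = -0.4571…

-0.46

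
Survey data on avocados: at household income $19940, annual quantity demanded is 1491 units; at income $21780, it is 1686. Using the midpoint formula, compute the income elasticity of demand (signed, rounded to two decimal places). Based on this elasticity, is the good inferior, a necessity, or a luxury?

1.39; luxury

%ΔQ = (1686 − 1491)/[( 1491 + 1686)/2] = 195/1588.5 = 0.122757…
%ΔIncome = (21780 − 19940)/[( 19940 + 21780)/2] = 1840/20860 = 0.088207…
E_income = (195/1588.5) / (1840/20860) = 1.3916…
E_income > 1 ⇒ normal good, luxury.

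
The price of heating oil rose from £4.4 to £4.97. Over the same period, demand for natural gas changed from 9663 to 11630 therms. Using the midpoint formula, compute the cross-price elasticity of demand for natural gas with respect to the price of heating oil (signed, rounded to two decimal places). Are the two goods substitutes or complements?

%ΔQ_{natural gas} = (11630 − 9663)/avg = 1967/10646.5 = 0.184755…
%ΔP_{heating oil} = (4.97 − 4.4)/avg = 0.57/4.685 = 0.121664…
E_cross = (1967/10646.5) / (0.57/4.685) = 1.5185…
E_cross > 0 ⇒ the goods are substitutes.

1.52; substitutes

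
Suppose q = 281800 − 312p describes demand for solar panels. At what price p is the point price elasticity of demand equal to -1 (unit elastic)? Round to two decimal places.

Ed = −312p/(281800 − 312p). Set this equal to -1:
312p = 1·(281800 − 312p) ⇒ 312p(1 + 1) = 1·281800
p = 1·281800 / (312·2) = 451.6025…

451.60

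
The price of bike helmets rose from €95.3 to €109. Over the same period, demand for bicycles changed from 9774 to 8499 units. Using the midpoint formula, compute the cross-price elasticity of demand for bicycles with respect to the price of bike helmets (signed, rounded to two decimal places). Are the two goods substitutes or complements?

-1.04; complements

%ΔQ_{bicycles} = (8499 − 9774)/avg = -1275/9136.5 = -0.139550…
%ΔP_{bike helmets} = (109 − 95.3)/avg = 13.7/102.15 = 0.134116…
E_cross = (-1275/9136.5) / (13.7/102.15) = -1.0405…
E_cross < 0 ⇒ the goods are complements.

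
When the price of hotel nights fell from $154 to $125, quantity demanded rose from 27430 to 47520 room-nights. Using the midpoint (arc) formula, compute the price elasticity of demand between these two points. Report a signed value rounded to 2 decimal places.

-2.58

%ΔQ = (47520 − 27430) / [(27430 + 47520)/2] = 20090/37475 = 0.536090…
%ΔP = (125 − 154) / [(154 + 125)/2] = -29/139.5 = -0.207885…
Arc Ed = %ΔQ / %ΔP = (20090/37475) / (-29/139.5) = -2.5787…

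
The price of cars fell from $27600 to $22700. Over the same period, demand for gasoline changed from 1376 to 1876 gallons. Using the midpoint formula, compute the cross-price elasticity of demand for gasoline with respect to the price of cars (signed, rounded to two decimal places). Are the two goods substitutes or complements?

%ΔQ_{gasoline} = (1876 − 1376)/avg = 500/1626 = 0.307503…
%ΔP_{cars} = (22700 − 27600)/avg = -4900/25150 = -0.194831…
E_cross = (500/1626) / (-4900/25150) = -1.5783…
E_cross < 0 ⇒ the goods are complements.

-1.58; complements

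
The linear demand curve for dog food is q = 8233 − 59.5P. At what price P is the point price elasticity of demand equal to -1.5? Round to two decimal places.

83.02

Ed = −59.5P/(8233 − 59.5P). Set this equal to -1.5:
59.5P = 1.5·(8233 − 59.5P) ⇒ 59.5P(1 + 1.5) = 1.5·8233
P = 1.5·8233 / (59.5·2.5) = 83.0218…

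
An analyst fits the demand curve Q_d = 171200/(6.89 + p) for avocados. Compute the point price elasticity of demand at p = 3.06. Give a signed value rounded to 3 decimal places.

-0.308

dQ_d/dp = −171200/(6.89 + p)² = -1729.25. At p = 3.06, Q_d = 17206.
Ed = (dQ_d/dp)·(p/Q_d) = (-1729.25) × (3.06/17206) = -0.30753…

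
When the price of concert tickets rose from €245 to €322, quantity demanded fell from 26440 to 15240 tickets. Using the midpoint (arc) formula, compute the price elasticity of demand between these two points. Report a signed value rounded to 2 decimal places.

-1.98

%ΔQ = (15240 − 26440) / [(26440 + 15240)/2] = -11200/20840 = -0.537428…
%ΔP = (322 − 245) / [(245 + 322)/2] = 77/283.5 = 0.271604…
Arc Ed = %ΔQ / %ΔP = (-11200/20840) / (77/283.5) = -1.9787…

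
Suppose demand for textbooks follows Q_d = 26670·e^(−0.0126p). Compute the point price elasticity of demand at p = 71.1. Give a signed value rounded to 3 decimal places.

-0.896

dQ_d/dp = −0.0126·Q_d = -137.191. At p = 71.1, Q_d = 10888.2.
Ed = (dQ_d/dp)·(p/Q_d) = (-137.191) × (71.1/10888.2) = -0.89586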